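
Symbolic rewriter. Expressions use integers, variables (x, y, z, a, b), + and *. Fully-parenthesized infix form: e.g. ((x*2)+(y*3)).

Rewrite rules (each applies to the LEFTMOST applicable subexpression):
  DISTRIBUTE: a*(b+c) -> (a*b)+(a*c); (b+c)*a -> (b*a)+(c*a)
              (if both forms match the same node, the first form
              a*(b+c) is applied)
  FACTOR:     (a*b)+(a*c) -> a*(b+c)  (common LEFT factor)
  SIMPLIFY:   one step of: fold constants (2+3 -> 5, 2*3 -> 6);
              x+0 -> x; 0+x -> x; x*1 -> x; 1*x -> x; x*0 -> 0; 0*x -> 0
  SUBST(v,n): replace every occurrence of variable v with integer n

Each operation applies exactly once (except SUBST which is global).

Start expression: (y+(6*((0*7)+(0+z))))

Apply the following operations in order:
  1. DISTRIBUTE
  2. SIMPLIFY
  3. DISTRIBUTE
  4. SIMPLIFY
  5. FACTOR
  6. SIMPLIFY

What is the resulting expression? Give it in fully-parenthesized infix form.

Answer: (y+(6*(0+z)))

Derivation:
Start: (y+(6*((0*7)+(0+z))))
Apply DISTRIBUTE at R (target: (6*((0*7)+(0+z)))): (y+(6*((0*7)+(0+z)))) -> (y+((6*(0*7))+(6*(0+z))))
Apply SIMPLIFY at RLR (target: (0*7)): (y+((6*(0*7))+(6*(0+z)))) -> (y+((6*0)+(6*(0+z))))
Apply DISTRIBUTE at RR (target: (6*(0+z))): (y+((6*0)+(6*(0+z)))) -> (y+((6*0)+((6*0)+(6*z))))
Apply SIMPLIFY at RL (target: (6*0)): (y+((6*0)+((6*0)+(6*z)))) -> (y+(0+((6*0)+(6*z))))
Apply FACTOR at RR (target: ((6*0)+(6*z))): (y+(0+((6*0)+(6*z)))) -> (y+(0+(6*(0+z))))
Apply SIMPLIFY at R (target: (0+(6*(0+z)))): (y+(0+(6*(0+z)))) -> (y+(6*(0+z)))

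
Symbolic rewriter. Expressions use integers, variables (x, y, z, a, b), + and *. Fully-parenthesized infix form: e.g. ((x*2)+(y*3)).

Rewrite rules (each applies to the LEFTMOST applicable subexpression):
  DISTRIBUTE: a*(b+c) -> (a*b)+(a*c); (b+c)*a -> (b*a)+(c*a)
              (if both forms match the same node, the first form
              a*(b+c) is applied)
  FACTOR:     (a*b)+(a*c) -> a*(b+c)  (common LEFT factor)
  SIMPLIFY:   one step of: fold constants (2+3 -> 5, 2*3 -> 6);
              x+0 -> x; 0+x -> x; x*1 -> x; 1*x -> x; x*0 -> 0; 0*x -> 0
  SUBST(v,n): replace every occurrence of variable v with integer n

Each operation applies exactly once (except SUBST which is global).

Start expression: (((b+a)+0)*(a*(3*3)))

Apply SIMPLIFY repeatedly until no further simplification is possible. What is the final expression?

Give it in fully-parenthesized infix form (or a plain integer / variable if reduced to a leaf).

Answer: ((b+a)*(a*9))

Derivation:
Start: (((b+a)+0)*(a*(3*3)))
Step 1: at L: ((b+a)+0) -> (b+a); overall: (((b+a)+0)*(a*(3*3))) -> ((b+a)*(a*(3*3)))
Step 2: at RR: (3*3) -> 9; overall: ((b+a)*(a*(3*3))) -> ((b+a)*(a*9))
Fixed point: ((b+a)*(a*9))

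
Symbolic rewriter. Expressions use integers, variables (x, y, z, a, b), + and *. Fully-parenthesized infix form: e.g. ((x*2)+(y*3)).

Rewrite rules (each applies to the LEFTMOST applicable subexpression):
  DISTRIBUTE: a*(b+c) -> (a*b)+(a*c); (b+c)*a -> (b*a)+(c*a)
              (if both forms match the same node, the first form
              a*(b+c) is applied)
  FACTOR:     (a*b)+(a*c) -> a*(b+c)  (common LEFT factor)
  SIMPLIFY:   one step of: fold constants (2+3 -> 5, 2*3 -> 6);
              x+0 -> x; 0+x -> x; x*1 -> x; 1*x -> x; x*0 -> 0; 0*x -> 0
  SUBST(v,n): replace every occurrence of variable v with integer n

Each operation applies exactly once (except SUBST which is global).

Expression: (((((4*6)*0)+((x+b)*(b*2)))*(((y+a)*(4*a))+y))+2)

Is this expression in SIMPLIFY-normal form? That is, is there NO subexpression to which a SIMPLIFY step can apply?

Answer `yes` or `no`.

Expression: (((((4*6)*0)+((x+b)*(b*2)))*(((y+a)*(4*a))+y))+2)
Scanning for simplifiable subexpressions (pre-order)...
  at root: (((((4*6)*0)+((x+b)*(b*2)))*(((y+a)*(4*a))+y))+2) (not simplifiable)
  at L: ((((4*6)*0)+((x+b)*(b*2)))*(((y+a)*(4*a))+y)) (not simplifiable)
  at LL: (((4*6)*0)+((x+b)*(b*2))) (not simplifiable)
  at LLL: ((4*6)*0) (SIMPLIFIABLE)
  at LLLL: (4*6) (SIMPLIFIABLE)
  at LLR: ((x+b)*(b*2)) (not simplifiable)
  at LLRL: (x+b) (not simplifiable)
  at LLRR: (b*2) (not simplifiable)
  at LR: (((y+a)*(4*a))+y) (not simplifiable)
  at LRL: ((y+a)*(4*a)) (not simplifiable)
  at LRLL: (y+a) (not simplifiable)
  at LRLR: (4*a) (not simplifiable)
Found simplifiable subexpr at path LLL: ((4*6)*0)
One SIMPLIFY step would give: (((0+((x+b)*(b*2)))*(((y+a)*(4*a))+y))+2)
-> NOT in normal form.

Answer: no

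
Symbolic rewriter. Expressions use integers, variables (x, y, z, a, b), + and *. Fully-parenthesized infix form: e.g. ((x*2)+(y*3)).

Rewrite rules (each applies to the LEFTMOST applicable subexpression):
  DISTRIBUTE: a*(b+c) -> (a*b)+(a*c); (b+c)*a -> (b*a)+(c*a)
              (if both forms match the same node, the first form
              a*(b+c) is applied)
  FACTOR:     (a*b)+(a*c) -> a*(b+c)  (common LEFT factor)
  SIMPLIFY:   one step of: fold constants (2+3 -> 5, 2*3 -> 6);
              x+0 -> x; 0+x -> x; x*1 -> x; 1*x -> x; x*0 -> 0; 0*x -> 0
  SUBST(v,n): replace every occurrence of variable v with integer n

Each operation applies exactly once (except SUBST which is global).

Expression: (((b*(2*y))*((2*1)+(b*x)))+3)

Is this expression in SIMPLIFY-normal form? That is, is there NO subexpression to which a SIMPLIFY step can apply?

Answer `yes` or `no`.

Expression: (((b*(2*y))*((2*1)+(b*x)))+3)
Scanning for simplifiable subexpressions (pre-order)...
  at root: (((b*(2*y))*((2*1)+(b*x)))+3) (not simplifiable)
  at L: ((b*(2*y))*((2*1)+(b*x))) (not simplifiable)
  at LL: (b*(2*y)) (not simplifiable)
  at LLR: (2*y) (not simplifiable)
  at LR: ((2*1)+(b*x)) (not simplifiable)
  at LRL: (2*1) (SIMPLIFIABLE)
  at LRR: (b*x) (not simplifiable)
Found simplifiable subexpr at path LRL: (2*1)
One SIMPLIFY step would give: (((b*(2*y))*(2+(b*x)))+3)
-> NOT in normal form.

Answer: no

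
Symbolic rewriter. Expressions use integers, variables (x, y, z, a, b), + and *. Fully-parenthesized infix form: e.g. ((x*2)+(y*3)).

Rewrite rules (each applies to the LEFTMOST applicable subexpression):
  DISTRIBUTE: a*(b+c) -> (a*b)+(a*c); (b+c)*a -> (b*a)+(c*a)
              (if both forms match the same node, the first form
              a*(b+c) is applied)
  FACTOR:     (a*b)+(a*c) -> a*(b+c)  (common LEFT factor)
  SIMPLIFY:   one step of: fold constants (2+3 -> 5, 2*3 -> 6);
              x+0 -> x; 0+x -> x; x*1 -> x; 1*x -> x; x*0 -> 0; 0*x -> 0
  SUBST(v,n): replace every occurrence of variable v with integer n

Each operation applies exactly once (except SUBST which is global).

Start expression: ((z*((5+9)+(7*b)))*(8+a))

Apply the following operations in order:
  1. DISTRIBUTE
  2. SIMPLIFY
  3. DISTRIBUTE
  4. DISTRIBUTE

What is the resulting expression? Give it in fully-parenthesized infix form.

Start: ((z*((5+9)+(7*b)))*(8+a))
Apply DISTRIBUTE at root (target: ((z*((5+9)+(7*b)))*(8+a))): ((z*((5+9)+(7*b)))*(8+a)) -> (((z*((5+9)+(7*b)))*8)+((z*((5+9)+(7*b)))*a))
Apply SIMPLIFY at LLRL (target: (5+9)): (((z*((5+9)+(7*b)))*8)+((z*((5+9)+(7*b)))*a)) -> (((z*(14+(7*b)))*8)+((z*((5+9)+(7*b)))*a))
Apply DISTRIBUTE at LL (target: (z*(14+(7*b)))): (((z*(14+(7*b)))*8)+((z*((5+9)+(7*b)))*a)) -> ((((z*14)+(z*(7*b)))*8)+((z*((5+9)+(7*b)))*a))
Apply DISTRIBUTE at L (target: (((z*14)+(z*(7*b)))*8)): ((((z*14)+(z*(7*b)))*8)+((z*((5+9)+(7*b)))*a)) -> ((((z*14)*8)+((z*(7*b))*8))+((z*((5+9)+(7*b)))*a))

Answer: ((((z*14)*8)+((z*(7*b))*8))+((z*((5+9)+(7*b)))*a))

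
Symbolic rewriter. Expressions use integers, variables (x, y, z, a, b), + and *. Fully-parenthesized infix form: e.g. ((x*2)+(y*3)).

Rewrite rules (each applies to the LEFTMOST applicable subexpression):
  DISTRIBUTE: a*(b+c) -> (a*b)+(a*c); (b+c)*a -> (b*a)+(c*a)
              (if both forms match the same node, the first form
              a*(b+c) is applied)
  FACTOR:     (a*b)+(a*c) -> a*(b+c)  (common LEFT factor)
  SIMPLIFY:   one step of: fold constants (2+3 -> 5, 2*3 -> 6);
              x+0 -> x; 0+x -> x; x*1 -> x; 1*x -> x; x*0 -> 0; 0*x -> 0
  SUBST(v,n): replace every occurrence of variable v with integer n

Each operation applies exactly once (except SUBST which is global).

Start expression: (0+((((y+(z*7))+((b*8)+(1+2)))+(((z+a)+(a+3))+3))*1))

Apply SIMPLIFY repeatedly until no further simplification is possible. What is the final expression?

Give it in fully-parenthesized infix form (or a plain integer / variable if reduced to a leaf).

Answer: (((y+(z*7))+((b*8)+3))+(((z+a)+(a+3))+3))

Derivation:
Start: (0+((((y+(z*7))+((b*8)+(1+2)))+(((z+a)+(a+3))+3))*1))
Step 1: at root: (0+((((y+(z*7))+((b*8)+(1+2)))+(((z+a)+(a+3))+3))*1)) -> ((((y+(z*7))+((b*8)+(1+2)))+(((z+a)+(a+3))+3))*1); overall: (0+((((y+(z*7))+((b*8)+(1+2)))+(((z+a)+(a+3))+3))*1)) -> ((((y+(z*7))+((b*8)+(1+2)))+(((z+a)+(a+3))+3))*1)
Step 2: at root: ((((y+(z*7))+((b*8)+(1+2)))+(((z+a)+(a+3))+3))*1) -> (((y+(z*7))+((b*8)+(1+2)))+(((z+a)+(a+3))+3)); overall: ((((y+(z*7))+((b*8)+(1+2)))+(((z+a)+(a+3))+3))*1) -> (((y+(z*7))+((b*8)+(1+2)))+(((z+a)+(a+3))+3))
Step 3: at LRR: (1+2) -> 3; overall: (((y+(z*7))+((b*8)+(1+2)))+(((z+a)+(a+3))+3)) -> (((y+(z*7))+((b*8)+3))+(((z+a)+(a+3))+3))
Fixed point: (((y+(z*7))+((b*8)+3))+(((z+a)+(a+3))+3))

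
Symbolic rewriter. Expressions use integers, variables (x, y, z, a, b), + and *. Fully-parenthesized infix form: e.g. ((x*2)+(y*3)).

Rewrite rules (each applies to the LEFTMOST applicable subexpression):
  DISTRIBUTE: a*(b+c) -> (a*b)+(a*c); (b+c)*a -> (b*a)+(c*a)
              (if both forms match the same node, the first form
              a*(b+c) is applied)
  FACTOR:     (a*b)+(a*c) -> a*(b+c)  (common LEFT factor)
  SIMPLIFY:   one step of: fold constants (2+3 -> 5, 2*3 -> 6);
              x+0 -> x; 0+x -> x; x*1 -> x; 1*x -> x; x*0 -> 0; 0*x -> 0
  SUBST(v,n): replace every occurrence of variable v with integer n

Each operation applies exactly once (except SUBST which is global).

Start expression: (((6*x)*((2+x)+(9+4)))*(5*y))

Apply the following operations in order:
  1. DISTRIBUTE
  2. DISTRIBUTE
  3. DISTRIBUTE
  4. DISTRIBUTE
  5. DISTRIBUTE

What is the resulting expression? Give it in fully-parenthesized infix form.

Start: (((6*x)*((2+x)+(9+4)))*(5*y))
Apply DISTRIBUTE at L (target: ((6*x)*((2+x)+(9+4)))): (((6*x)*((2+x)+(9+4)))*(5*y)) -> ((((6*x)*(2+x))+((6*x)*(9+4)))*(5*y))
Apply DISTRIBUTE at root (target: ((((6*x)*(2+x))+((6*x)*(9+4)))*(5*y))): ((((6*x)*(2+x))+((6*x)*(9+4)))*(5*y)) -> ((((6*x)*(2+x))*(5*y))+(((6*x)*(9+4))*(5*y)))
Apply DISTRIBUTE at LL (target: ((6*x)*(2+x))): ((((6*x)*(2+x))*(5*y))+(((6*x)*(9+4))*(5*y))) -> (((((6*x)*2)+((6*x)*x))*(5*y))+(((6*x)*(9+4))*(5*y)))
Apply DISTRIBUTE at L (target: ((((6*x)*2)+((6*x)*x))*(5*y))): (((((6*x)*2)+((6*x)*x))*(5*y))+(((6*x)*(9+4))*(5*y))) -> (((((6*x)*2)*(5*y))+(((6*x)*x)*(5*y)))+(((6*x)*(9+4))*(5*y)))
Apply DISTRIBUTE at RL (target: ((6*x)*(9+4))): (((((6*x)*2)*(5*y))+(((6*x)*x)*(5*y)))+(((6*x)*(9+4))*(5*y))) -> (((((6*x)*2)*(5*y))+(((6*x)*x)*(5*y)))+((((6*x)*9)+((6*x)*4))*(5*y)))

Answer: (((((6*x)*2)*(5*y))+(((6*x)*x)*(5*y)))+((((6*x)*9)+((6*x)*4))*(5*y)))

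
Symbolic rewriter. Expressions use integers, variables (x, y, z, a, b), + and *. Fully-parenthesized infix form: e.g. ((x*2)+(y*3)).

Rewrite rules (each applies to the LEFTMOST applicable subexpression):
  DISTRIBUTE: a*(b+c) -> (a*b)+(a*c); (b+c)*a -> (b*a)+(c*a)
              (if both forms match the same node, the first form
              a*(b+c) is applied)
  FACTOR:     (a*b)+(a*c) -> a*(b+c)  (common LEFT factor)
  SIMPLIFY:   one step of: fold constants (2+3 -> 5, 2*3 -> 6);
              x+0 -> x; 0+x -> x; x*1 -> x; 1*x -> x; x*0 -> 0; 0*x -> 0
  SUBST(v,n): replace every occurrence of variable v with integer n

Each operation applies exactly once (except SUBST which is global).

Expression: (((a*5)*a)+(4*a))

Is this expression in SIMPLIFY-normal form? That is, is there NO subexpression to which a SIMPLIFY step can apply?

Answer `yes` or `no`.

Answer: yes

Derivation:
Expression: (((a*5)*a)+(4*a))
Scanning for simplifiable subexpressions (pre-order)...
  at root: (((a*5)*a)+(4*a)) (not simplifiable)
  at L: ((a*5)*a) (not simplifiable)
  at LL: (a*5) (not simplifiable)
  at R: (4*a) (not simplifiable)
Result: no simplifiable subexpression found -> normal form.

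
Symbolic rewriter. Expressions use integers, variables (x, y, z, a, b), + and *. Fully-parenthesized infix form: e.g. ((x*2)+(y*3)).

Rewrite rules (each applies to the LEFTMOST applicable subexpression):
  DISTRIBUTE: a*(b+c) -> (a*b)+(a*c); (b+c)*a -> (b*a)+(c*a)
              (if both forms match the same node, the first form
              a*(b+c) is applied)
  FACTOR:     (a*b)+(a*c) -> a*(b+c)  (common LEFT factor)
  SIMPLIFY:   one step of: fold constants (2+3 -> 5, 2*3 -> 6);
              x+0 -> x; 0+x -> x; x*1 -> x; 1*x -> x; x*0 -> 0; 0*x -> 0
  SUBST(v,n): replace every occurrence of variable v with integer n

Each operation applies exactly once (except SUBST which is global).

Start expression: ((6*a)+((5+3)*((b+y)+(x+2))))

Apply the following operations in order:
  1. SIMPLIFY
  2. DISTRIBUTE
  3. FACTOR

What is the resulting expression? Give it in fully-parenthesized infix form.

Start: ((6*a)+((5+3)*((b+y)+(x+2))))
Apply SIMPLIFY at RL (target: (5+3)): ((6*a)+((5+3)*((b+y)+(x+2)))) -> ((6*a)+(8*((b+y)+(x+2))))
Apply DISTRIBUTE at R (target: (8*((b+y)+(x+2)))): ((6*a)+(8*((b+y)+(x+2)))) -> ((6*a)+((8*(b+y))+(8*(x+2))))
Apply FACTOR at R (target: ((8*(b+y))+(8*(x+2)))): ((6*a)+((8*(b+y))+(8*(x+2)))) -> ((6*a)+(8*((b+y)+(x+2))))

Answer: ((6*a)+(8*((b+y)+(x+2))))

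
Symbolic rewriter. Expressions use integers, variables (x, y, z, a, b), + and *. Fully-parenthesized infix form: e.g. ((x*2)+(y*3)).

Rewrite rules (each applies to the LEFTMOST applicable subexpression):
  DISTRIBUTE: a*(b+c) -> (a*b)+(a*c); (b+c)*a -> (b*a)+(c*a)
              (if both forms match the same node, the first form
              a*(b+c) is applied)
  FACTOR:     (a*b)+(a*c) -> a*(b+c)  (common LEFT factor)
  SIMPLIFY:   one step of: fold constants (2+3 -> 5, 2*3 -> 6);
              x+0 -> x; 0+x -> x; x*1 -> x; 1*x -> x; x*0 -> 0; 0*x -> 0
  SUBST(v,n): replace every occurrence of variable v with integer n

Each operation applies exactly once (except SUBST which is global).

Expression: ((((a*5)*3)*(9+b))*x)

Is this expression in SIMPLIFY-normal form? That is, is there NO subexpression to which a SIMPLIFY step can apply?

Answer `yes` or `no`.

Answer: yes

Derivation:
Expression: ((((a*5)*3)*(9+b))*x)
Scanning for simplifiable subexpressions (pre-order)...
  at root: ((((a*5)*3)*(9+b))*x) (not simplifiable)
  at L: (((a*5)*3)*(9+b)) (not simplifiable)
  at LL: ((a*5)*3) (not simplifiable)
  at LLL: (a*5) (not simplifiable)
  at LR: (9+b) (not simplifiable)
Result: no simplifiable subexpression found -> normal form.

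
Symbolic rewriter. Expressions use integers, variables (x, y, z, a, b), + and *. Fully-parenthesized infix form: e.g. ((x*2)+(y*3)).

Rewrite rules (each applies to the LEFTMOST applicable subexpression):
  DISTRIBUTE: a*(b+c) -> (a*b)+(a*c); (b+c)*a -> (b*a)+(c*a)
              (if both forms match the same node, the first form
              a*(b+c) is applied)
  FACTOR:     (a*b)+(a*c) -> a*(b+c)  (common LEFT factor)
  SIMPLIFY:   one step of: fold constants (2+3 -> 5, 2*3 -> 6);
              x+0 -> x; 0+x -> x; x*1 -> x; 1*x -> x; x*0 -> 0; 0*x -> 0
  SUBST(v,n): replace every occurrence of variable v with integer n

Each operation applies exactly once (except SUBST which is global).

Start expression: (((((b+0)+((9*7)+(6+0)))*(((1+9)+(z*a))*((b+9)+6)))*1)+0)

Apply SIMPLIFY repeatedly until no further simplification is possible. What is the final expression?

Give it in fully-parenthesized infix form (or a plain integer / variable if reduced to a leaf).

Start: (((((b+0)+((9*7)+(6+0)))*(((1+9)+(z*a))*((b+9)+6)))*1)+0)
Step 1: at root: (((((b+0)+((9*7)+(6+0)))*(((1+9)+(z*a))*((b+9)+6)))*1)+0) -> ((((b+0)+((9*7)+(6+0)))*(((1+9)+(z*a))*((b+9)+6)))*1); overall: (((((b+0)+((9*7)+(6+0)))*(((1+9)+(z*a))*((b+9)+6)))*1)+0) -> ((((b+0)+((9*7)+(6+0)))*(((1+9)+(z*a))*((b+9)+6)))*1)
Step 2: at root: ((((b+0)+((9*7)+(6+0)))*(((1+9)+(z*a))*((b+9)+6)))*1) -> (((b+0)+((9*7)+(6+0)))*(((1+9)+(z*a))*((b+9)+6))); overall: ((((b+0)+((9*7)+(6+0)))*(((1+9)+(z*a))*((b+9)+6)))*1) -> (((b+0)+((9*7)+(6+0)))*(((1+9)+(z*a))*((b+9)+6)))
Step 3: at LL: (b+0) -> b; overall: (((b+0)+((9*7)+(6+0)))*(((1+9)+(z*a))*((b+9)+6))) -> ((b+((9*7)+(6+0)))*(((1+9)+(z*a))*((b+9)+6)))
Step 4: at LRL: (9*7) -> 63; overall: ((b+((9*7)+(6+0)))*(((1+9)+(z*a))*((b+9)+6))) -> ((b+(63+(6+0)))*(((1+9)+(z*a))*((b+9)+6)))
Step 5: at LRR: (6+0) -> 6; overall: ((b+(63+(6+0)))*(((1+9)+(z*a))*((b+9)+6))) -> ((b+(63+6))*(((1+9)+(z*a))*((b+9)+6)))
Step 6: at LR: (63+6) -> 69; overall: ((b+(63+6))*(((1+9)+(z*a))*((b+9)+6))) -> ((b+69)*(((1+9)+(z*a))*((b+9)+6)))
Step 7: at RLL: (1+9) -> 10; overall: ((b+69)*(((1+9)+(z*a))*((b+9)+6))) -> ((b+69)*((10+(z*a))*((b+9)+6)))
Fixed point: ((b+69)*((10+(z*a))*((b+9)+6)))

Answer: ((b+69)*((10+(z*a))*((b+9)+6)))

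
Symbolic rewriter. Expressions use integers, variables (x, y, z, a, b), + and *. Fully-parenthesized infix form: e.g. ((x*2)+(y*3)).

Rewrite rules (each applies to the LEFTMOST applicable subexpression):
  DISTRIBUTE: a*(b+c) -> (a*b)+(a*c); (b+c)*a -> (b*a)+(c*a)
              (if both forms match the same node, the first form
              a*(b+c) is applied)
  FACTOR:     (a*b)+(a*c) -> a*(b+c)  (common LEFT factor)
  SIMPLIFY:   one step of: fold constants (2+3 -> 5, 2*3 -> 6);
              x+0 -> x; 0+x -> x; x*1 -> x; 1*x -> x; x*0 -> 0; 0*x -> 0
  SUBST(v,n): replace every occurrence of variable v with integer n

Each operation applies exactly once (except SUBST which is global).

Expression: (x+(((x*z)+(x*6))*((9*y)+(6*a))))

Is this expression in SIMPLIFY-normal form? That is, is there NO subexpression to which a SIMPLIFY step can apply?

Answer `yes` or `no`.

Answer: yes

Derivation:
Expression: (x+(((x*z)+(x*6))*((9*y)+(6*a))))
Scanning for simplifiable subexpressions (pre-order)...
  at root: (x+(((x*z)+(x*6))*((9*y)+(6*a)))) (not simplifiable)
  at R: (((x*z)+(x*6))*((9*y)+(6*a))) (not simplifiable)
  at RL: ((x*z)+(x*6)) (not simplifiable)
  at RLL: (x*z) (not simplifiable)
  at RLR: (x*6) (not simplifiable)
  at RR: ((9*y)+(6*a)) (not simplifiable)
  at RRL: (9*y) (not simplifiable)
  at RRR: (6*a) (not simplifiable)
Result: no simplifiable subexpression found -> normal form.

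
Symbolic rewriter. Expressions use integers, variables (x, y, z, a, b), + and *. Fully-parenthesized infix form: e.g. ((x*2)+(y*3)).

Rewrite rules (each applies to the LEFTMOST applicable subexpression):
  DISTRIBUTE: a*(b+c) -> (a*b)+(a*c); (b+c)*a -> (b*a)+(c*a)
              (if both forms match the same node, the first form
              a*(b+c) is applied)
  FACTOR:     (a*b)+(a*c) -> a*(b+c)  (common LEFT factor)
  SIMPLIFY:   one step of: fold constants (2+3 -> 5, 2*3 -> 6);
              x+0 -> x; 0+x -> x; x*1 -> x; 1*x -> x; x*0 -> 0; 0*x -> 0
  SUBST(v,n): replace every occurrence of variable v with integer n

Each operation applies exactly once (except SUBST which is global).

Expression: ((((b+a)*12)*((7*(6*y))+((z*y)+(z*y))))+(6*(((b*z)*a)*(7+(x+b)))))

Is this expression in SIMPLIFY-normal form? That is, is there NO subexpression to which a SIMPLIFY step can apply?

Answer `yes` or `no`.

Answer: yes

Derivation:
Expression: ((((b+a)*12)*((7*(6*y))+((z*y)+(z*y))))+(6*(((b*z)*a)*(7+(x+b)))))
Scanning for simplifiable subexpressions (pre-order)...
  at root: ((((b+a)*12)*((7*(6*y))+((z*y)+(z*y))))+(6*(((b*z)*a)*(7+(x+b))))) (not simplifiable)
  at L: (((b+a)*12)*((7*(6*y))+((z*y)+(z*y)))) (not simplifiable)
  at LL: ((b+a)*12) (not simplifiable)
  at LLL: (b+a) (not simplifiable)
  at LR: ((7*(6*y))+((z*y)+(z*y))) (not simplifiable)
  at LRL: (7*(6*y)) (not simplifiable)
  at LRLR: (6*y) (not simplifiable)
  at LRR: ((z*y)+(z*y)) (not simplifiable)
  at LRRL: (z*y) (not simplifiable)
  at LRRR: (z*y) (not simplifiable)
  at R: (6*(((b*z)*a)*(7+(x+b)))) (not simplifiable)
  at RR: (((b*z)*a)*(7+(x+b))) (not simplifiable)
  at RRL: ((b*z)*a) (not simplifiable)
  at RRLL: (b*z) (not simplifiable)
  at RRR: (7+(x+b)) (not simplifiable)
  at RRRR: (x+b) (not simplifiable)
Result: no simplifiable subexpression found -> normal form.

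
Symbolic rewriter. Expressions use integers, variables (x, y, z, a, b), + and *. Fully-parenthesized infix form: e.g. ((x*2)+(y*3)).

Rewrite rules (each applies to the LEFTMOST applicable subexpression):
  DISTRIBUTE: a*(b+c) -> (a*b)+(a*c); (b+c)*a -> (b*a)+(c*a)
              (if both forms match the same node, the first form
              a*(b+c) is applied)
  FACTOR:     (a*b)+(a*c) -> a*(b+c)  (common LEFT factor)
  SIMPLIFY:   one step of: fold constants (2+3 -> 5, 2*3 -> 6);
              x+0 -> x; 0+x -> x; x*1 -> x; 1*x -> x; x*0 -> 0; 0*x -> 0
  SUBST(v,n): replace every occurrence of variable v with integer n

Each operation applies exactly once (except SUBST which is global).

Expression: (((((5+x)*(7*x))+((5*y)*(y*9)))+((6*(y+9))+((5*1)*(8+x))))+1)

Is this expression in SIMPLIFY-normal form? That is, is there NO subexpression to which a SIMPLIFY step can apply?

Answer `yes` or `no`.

Expression: (((((5+x)*(7*x))+((5*y)*(y*9)))+((6*(y+9))+((5*1)*(8+x))))+1)
Scanning for simplifiable subexpressions (pre-order)...
  at root: (((((5+x)*(7*x))+((5*y)*(y*9)))+((6*(y+9))+((5*1)*(8+x))))+1) (not simplifiable)
  at L: ((((5+x)*(7*x))+((5*y)*(y*9)))+((6*(y+9))+((5*1)*(8+x)))) (not simplifiable)
  at LL: (((5+x)*(7*x))+((5*y)*(y*9))) (not simplifiable)
  at LLL: ((5+x)*(7*x)) (not simplifiable)
  at LLLL: (5+x) (not simplifiable)
  at LLLR: (7*x) (not simplifiable)
  at LLR: ((5*y)*(y*9)) (not simplifiable)
  at LLRL: (5*y) (not simplifiable)
  at LLRR: (y*9) (not simplifiable)
  at LR: ((6*(y+9))+((5*1)*(8+x))) (not simplifiable)
  at LRL: (6*(y+9)) (not simplifiable)
  at LRLR: (y+9) (not simplifiable)
  at LRR: ((5*1)*(8+x)) (not simplifiable)
  at LRRL: (5*1) (SIMPLIFIABLE)
  at LRRR: (8+x) (not simplifiable)
Found simplifiable subexpr at path LRRL: (5*1)
One SIMPLIFY step would give: (((((5+x)*(7*x))+((5*y)*(y*9)))+((6*(y+9))+(5*(8+x))))+1)
-> NOT in normal form.

Answer: no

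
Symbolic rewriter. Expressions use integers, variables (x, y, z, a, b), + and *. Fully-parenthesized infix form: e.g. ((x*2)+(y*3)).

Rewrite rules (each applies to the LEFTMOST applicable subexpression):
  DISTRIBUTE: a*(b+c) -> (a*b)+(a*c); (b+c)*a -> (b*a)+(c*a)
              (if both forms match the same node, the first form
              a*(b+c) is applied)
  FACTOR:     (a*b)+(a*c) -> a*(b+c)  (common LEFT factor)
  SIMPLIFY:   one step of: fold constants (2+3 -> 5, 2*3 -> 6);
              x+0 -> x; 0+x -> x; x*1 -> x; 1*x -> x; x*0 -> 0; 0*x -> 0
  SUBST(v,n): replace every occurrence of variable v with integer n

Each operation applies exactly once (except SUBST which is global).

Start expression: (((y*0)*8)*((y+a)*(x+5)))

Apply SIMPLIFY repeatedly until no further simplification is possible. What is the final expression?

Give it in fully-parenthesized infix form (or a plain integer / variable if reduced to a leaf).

Start: (((y*0)*8)*((y+a)*(x+5)))
Step 1: at LL: (y*0) -> 0; overall: (((y*0)*8)*((y+a)*(x+5))) -> ((0*8)*((y+a)*(x+5)))
Step 2: at L: (0*8) -> 0; overall: ((0*8)*((y+a)*(x+5))) -> (0*((y+a)*(x+5)))
Step 3: at root: (0*((y+a)*(x+5))) -> 0; overall: (0*((y+a)*(x+5))) -> 0
Fixed point: 0

Answer: 0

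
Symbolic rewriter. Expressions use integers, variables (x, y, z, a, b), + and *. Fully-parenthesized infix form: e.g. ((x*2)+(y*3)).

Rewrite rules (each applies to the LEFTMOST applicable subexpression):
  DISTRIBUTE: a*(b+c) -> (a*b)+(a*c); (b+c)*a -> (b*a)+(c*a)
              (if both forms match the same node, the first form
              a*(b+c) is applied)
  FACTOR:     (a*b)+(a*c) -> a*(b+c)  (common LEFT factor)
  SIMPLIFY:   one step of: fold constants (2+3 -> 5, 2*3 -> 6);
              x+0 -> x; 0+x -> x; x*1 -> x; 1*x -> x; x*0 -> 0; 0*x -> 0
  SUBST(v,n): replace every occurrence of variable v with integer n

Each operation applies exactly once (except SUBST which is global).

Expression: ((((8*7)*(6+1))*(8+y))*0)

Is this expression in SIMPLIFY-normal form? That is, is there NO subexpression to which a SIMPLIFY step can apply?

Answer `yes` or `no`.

Expression: ((((8*7)*(6+1))*(8+y))*0)
Scanning for simplifiable subexpressions (pre-order)...
  at root: ((((8*7)*(6+1))*(8+y))*0) (SIMPLIFIABLE)
  at L: (((8*7)*(6+1))*(8+y)) (not simplifiable)
  at LL: ((8*7)*(6+1)) (not simplifiable)
  at LLL: (8*7) (SIMPLIFIABLE)
  at LLR: (6+1) (SIMPLIFIABLE)
  at LR: (8+y) (not simplifiable)
Found simplifiable subexpr at path root: ((((8*7)*(6+1))*(8+y))*0)
One SIMPLIFY step would give: 0
-> NOT in normal form.

Answer: no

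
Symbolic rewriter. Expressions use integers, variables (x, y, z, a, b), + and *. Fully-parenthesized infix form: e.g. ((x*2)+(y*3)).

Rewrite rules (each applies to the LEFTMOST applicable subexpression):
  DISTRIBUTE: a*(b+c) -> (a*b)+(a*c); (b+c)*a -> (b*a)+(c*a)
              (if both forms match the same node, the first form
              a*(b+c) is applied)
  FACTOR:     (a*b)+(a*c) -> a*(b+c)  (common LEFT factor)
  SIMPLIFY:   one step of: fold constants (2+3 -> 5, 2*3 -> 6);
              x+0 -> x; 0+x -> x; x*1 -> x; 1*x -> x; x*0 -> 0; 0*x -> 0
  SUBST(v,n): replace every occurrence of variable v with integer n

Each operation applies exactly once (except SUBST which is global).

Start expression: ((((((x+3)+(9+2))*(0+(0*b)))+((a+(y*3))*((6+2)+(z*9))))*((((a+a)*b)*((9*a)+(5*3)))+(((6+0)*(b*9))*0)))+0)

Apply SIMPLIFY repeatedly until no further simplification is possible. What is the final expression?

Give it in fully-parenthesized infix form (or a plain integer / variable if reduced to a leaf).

Answer: (((a+(y*3))*(8+(z*9)))*(((a+a)*b)*((9*a)+15)))

Derivation:
Start: ((((((x+3)+(9+2))*(0+(0*b)))+((a+(y*3))*((6+2)+(z*9))))*((((a+a)*b)*((9*a)+(5*3)))+(((6+0)*(b*9))*0)))+0)
Step 1: at root: ((((((x+3)+(9+2))*(0+(0*b)))+((a+(y*3))*((6+2)+(z*9))))*((((a+a)*b)*((9*a)+(5*3)))+(((6+0)*(b*9))*0)))+0) -> (((((x+3)+(9+2))*(0+(0*b)))+((a+(y*3))*((6+2)+(z*9))))*((((a+a)*b)*((9*a)+(5*3)))+(((6+0)*(b*9))*0))); overall: ((((((x+3)+(9+2))*(0+(0*b)))+((a+(y*3))*((6+2)+(z*9))))*((((a+a)*b)*((9*a)+(5*3)))+(((6+0)*(b*9))*0)))+0) -> (((((x+3)+(9+2))*(0+(0*b)))+((a+(y*3))*((6+2)+(z*9))))*((((a+a)*b)*((9*a)+(5*3)))+(((6+0)*(b*9))*0)))
Step 2: at LLLR: (9+2) -> 11; overall: (((((x+3)+(9+2))*(0+(0*b)))+((a+(y*3))*((6+2)+(z*9))))*((((a+a)*b)*((9*a)+(5*3)))+(((6+0)*(b*9))*0))) -> (((((x+3)+11)*(0+(0*b)))+((a+(y*3))*((6+2)+(z*9))))*((((a+a)*b)*((9*a)+(5*3)))+(((6+0)*(b*9))*0)))
Step 3: at LLR: (0+(0*b)) -> (0*b); overall: (((((x+3)+11)*(0+(0*b)))+((a+(y*3))*((6+2)+(z*9))))*((((a+a)*b)*((9*a)+(5*3)))+(((6+0)*(b*9))*0))) -> (((((x+3)+11)*(0*b))+((a+(y*3))*((6+2)+(z*9))))*((((a+a)*b)*((9*a)+(5*3)))+(((6+0)*(b*9))*0)))
Step 4: at LLR: (0*b) -> 0; overall: (((((x+3)+11)*(0*b))+((a+(y*3))*((6+2)+(z*9))))*((((a+a)*b)*((9*a)+(5*3)))+(((6+0)*(b*9))*0))) -> (((((x+3)+11)*0)+((a+(y*3))*((6+2)+(z*9))))*((((a+a)*b)*((9*a)+(5*3)))+(((6+0)*(b*9))*0)))
Step 5: at LL: (((x+3)+11)*0) -> 0; overall: (((((x+3)+11)*0)+((a+(y*3))*((6+2)+(z*9))))*((((a+a)*b)*((9*a)+(5*3)))+(((6+0)*(b*9))*0))) -> ((0+((a+(y*3))*((6+2)+(z*9))))*((((a+a)*b)*((9*a)+(5*3)))+(((6+0)*(b*9))*0)))
Step 6: at L: (0+((a+(y*3))*((6+2)+(z*9)))) -> ((a+(y*3))*((6+2)+(z*9))); overall: ((0+((a+(y*3))*((6+2)+(z*9))))*((((a+a)*b)*((9*a)+(5*3)))+(((6+0)*(b*9))*0))) -> (((a+(y*3))*((6+2)+(z*9)))*((((a+a)*b)*((9*a)+(5*3)))+(((6+0)*(b*9))*0)))
Step 7: at LRL: (6+2) -> 8; overall: (((a+(y*3))*((6+2)+(z*9)))*((((a+a)*b)*((9*a)+(5*3)))+(((6+0)*(b*9))*0))) -> (((a+(y*3))*(8+(z*9)))*((((a+a)*b)*((9*a)+(5*3)))+(((6+0)*(b*9))*0)))
Step 8: at RLRR: (5*3) -> 15; overall: (((a+(y*3))*(8+(z*9)))*((((a+a)*b)*((9*a)+(5*3)))+(((6+0)*(b*9))*0))) -> (((a+(y*3))*(8+(z*9)))*((((a+a)*b)*((9*a)+15))+(((6+0)*(b*9))*0)))
Step 9: at RR: (((6+0)*(b*9))*0) -> 0; overall: (((a+(y*3))*(8+(z*9)))*((((a+a)*b)*((9*a)+15))+(((6+0)*(b*9))*0))) -> (((a+(y*3))*(8+(z*9)))*((((a+a)*b)*((9*a)+15))+0))
Step 10: at R: ((((a+a)*b)*((9*a)+15))+0) -> (((a+a)*b)*((9*a)+15)); overall: (((a+(y*3))*(8+(z*9)))*((((a+a)*b)*((9*a)+15))+0)) -> (((a+(y*3))*(8+(z*9)))*(((a+a)*b)*((9*a)+15)))
Fixed point: (((a+(y*3))*(8+(z*9)))*(((a+a)*b)*((9*a)+15)))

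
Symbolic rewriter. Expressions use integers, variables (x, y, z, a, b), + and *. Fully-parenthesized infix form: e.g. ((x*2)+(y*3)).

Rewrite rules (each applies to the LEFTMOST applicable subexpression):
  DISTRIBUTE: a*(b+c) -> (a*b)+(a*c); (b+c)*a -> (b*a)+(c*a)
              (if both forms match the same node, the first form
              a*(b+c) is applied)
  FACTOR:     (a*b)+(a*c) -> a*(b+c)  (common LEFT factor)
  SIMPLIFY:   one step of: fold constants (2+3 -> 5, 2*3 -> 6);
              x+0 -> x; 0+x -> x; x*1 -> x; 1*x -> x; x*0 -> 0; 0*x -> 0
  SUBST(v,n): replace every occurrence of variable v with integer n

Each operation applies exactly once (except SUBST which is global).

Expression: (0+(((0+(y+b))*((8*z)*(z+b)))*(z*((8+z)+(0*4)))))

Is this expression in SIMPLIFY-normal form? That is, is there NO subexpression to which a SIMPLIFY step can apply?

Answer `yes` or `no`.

Expression: (0+(((0+(y+b))*((8*z)*(z+b)))*(z*((8+z)+(0*4)))))
Scanning for simplifiable subexpressions (pre-order)...
  at root: (0+(((0+(y+b))*((8*z)*(z+b)))*(z*((8+z)+(0*4))))) (SIMPLIFIABLE)
  at R: (((0+(y+b))*((8*z)*(z+b)))*(z*((8+z)+(0*4)))) (not simplifiable)
  at RL: ((0+(y+b))*((8*z)*(z+b))) (not simplifiable)
  at RLL: (0+(y+b)) (SIMPLIFIABLE)
  at RLLR: (y+b) (not simplifiable)
  at RLR: ((8*z)*(z+b)) (not simplifiable)
  at RLRL: (8*z) (not simplifiable)
  at RLRR: (z+b) (not simplifiable)
  at RR: (z*((8+z)+(0*4))) (not simplifiable)
  at RRR: ((8+z)+(0*4)) (not simplifiable)
  at RRRL: (8+z) (not simplifiable)
  at RRRR: (0*4) (SIMPLIFIABLE)
Found simplifiable subexpr at path root: (0+(((0+(y+b))*((8*z)*(z+b)))*(z*((8+z)+(0*4)))))
One SIMPLIFY step would give: (((0+(y+b))*((8*z)*(z+b)))*(z*((8+z)+(0*4))))
-> NOT in normal form.

Answer: no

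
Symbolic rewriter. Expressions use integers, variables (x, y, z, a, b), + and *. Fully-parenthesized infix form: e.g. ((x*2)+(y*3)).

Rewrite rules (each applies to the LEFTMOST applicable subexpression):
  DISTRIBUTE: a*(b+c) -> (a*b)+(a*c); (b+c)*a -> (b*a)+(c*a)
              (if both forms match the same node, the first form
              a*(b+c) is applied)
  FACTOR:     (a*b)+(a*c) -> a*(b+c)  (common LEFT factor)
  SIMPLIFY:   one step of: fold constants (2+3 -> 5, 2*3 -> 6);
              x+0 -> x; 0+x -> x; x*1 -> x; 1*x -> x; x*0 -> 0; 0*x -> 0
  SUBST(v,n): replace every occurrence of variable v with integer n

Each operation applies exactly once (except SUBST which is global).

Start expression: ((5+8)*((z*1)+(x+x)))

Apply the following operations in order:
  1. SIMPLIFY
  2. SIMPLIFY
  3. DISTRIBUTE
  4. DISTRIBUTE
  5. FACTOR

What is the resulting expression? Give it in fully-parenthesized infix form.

Answer: ((13*z)+(13*(x+x)))

Derivation:
Start: ((5+8)*((z*1)+(x+x)))
Apply SIMPLIFY at L (target: (5+8)): ((5+8)*((z*1)+(x+x))) -> (13*((z*1)+(x+x)))
Apply SIMPLIFY at RL (target: (z*1)): (13*((z*1)+(x+x))) -> (13*(z+(x+x)))
Apply DISTRIBUTE at root (target: (13*(z+(x+x)))): (13*(z+(x+x))) -> ((13*z)+(13*(x+x)))
Apply DISTRIBUTE at R (target: (13*(x+x))): ((13*z)+(13*(x+x))) -> ((13*z)+((13*x)+(13*x)))
Apply FACTOR at R (target: ((13*x)+(13*x))): ((13*z)+((13*x)+(13*x))) -> ((13*z)+(13*(x+x)))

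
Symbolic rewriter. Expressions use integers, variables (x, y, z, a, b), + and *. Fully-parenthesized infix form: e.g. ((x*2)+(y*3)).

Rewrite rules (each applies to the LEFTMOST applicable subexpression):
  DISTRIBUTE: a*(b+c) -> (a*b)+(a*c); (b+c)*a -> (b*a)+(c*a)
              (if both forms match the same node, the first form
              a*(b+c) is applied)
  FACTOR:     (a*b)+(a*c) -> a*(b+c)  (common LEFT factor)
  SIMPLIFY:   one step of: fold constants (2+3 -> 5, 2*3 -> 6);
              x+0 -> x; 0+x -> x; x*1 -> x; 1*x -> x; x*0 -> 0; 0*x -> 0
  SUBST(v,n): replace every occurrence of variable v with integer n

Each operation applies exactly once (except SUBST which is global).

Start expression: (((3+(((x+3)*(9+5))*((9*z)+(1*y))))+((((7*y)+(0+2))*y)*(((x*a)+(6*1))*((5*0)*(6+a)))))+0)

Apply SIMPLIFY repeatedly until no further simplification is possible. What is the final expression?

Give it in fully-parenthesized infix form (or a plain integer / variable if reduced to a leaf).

Answer: (3+(((x+3)*14)*((9*z)+y)))

Derivation:
Start: (((3+(((x+3)*(9+5))*((9*z)+(1*y))))+((((7*y)+(0+2))*y)*(((x*a)+(6*1))*((5*0)*(6+a)))))+0)
Step 1: at root: (((3+(((x+3)*(9+5))*((9*z)+(1*y))))+((((7*y)+(0+2))*y)*(((x*a)+(6*1))*((5*0)*(6+a)))))+0) -> ((3+(((x+3)*(9+5))*((9*z)+(1*y))))+((((7*y)+(0+2))*y)*(((x*a)+(6*1))*((5*0)*(6+a))))); overall: (((3+(((x+3)*(9+5))*((9*z)+(1*y))))+((((7*y)+(0+2))*y)*(((x*a)+(6*1))*((5*0)*(6+a)))))+0) -> ((3+(((x+3)*(9+5))*((9*z)+(1*y))))+((((7*y)+(0+2))*y)*(((x*a)+(6*1))*((5*0)*(6+a)))))
Step 2: at LRLR: (9+5) -> 14; overall: ((3+(((x+3)*(9+5))*((9*z)+(1*y))))+((((7*y)+(0+2))*y)*(((x*a)+(6*1))*((5*0)*(6+a))))) -> ((3+(((x+3)*14)*((9*z)+(1*y))))+((((7*y)+(0+2))*y)*(((x*a)+(6*1))*((5*0)*(6+a)))))
Step 3: at LRRR: (1*y) -> y; overall: ((3+(((x+3)*14)*((9*z)+(1*y))))+((((7*y)+(0+2))*y)*(((x*a)+(6*1))*((5*0)*(6+a))))) -> ((3+(((x+3)*14)*((9*z)+y)))+((((7*y)+(0+2))*y)*(((x*a)+(6*1))*((5*0)*(6+a)))))
Step 4: at RLLR: (0+2) -> 2; overall: ((3+(((x+3)*14)*((9*z)+y)))+((((7*y)+(0+2))*y)*(((x*a)+(6*1))*((5*0)*(6+a))))) -> ((3+(((x+3)*14)*((9*z)+y)))+((((7*y)+2)*y)*(((x*a)+(6*1))*((5*0)*(6+a)))))
Step 5: at RRLR: (6*1) -> 6; overall: ((3+(((x+3)*14)*((9*z)+y)))+((((7*y)+2)*y)*(((x*a)+(6*1))*((5*0)*(6+a))))) -> ((3+(((x+3)*14)*((9*z)+y)))+((((7*y)+2)*y)*(((x*a)+6)*((5*0)*(6+a)))))
Step 6: at RRRL: (5*0) -> 0; overall: ((3+(((x+3)*14)*((9*z)+y)))+((((7*y)+2)*y)*(((x*a)+6)*((5*0)*(6+a))))) -> ((3+(((x+3)*14)*((9*z)+y)))+((((7*y)+2)*y)*(((x*a)+6)*(0*(6+a)))))
Step 7: at RRR: (0*(6+a)) -> 0; overall: ((3+(((x+3)*14)*((9*z)+y)))+((((7*y)+2)*y)*(((x*a)+6)*(0*(6+a))))) -> ((3+(((x+3)*14)*((9*z)+y)))+((((7*y)+2)*y)*(((x*a)+6)*0)))
Step 8: at RR: (((x*a)+6)*0) -> 0; overall: ((3+(((x+3)*14)*((9*z)+y)))+((((7*y)+2)*y)*(((x*a)+6)*0))) -> ((3+(((x+3)*14)*((9*z)+y)))+((((7*y)+2)*y)*0))
Step 9: at R: ((((7*y)+2)*y)*0) -> 0; overall: ((3+(((x+3)*14)*((9*z)+y)))+((((7*y)+2)*y)*0)) -> ((3+(((x+3)*14)*((9*z)+y)))+0)
Step 10: at root: ((3+(((x+3)*14)*((9*z)+y)))+0) -> (3+(((x+3)*14)*((9*z)+y))); overall: ((3+(((x+3)*14)*((9*z)+y)))+0) -> (3+(((x+3)*14)*((9*z)+y)))
Fixed point: (3+(((x+3)*14)*((9*z)+y)))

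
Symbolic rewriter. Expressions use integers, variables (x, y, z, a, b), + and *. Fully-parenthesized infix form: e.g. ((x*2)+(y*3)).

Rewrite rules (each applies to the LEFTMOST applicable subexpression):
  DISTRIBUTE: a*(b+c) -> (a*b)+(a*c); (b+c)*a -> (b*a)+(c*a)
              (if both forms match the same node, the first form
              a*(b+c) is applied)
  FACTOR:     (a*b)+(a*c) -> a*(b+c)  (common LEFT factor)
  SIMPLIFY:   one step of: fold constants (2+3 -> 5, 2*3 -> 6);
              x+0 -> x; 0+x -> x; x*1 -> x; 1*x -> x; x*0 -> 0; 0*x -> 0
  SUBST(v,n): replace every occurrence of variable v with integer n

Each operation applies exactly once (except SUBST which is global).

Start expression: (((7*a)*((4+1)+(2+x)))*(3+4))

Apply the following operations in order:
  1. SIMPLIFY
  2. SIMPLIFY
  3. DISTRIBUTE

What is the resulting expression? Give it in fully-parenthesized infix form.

Answer: ((((7*a)*5)+((7*a)*(2+x)))*7)

Derivation:
Start: (((7*a)*((4+1)+(2+x)))*(3+4))
Apply SIMPLIFY at LRL (target: (4+1)): (((7*a)*((4+1)+(2+x)))*(3+4)) -> (((7*a)*(5+(2+x)))*(3+4))
Apply SIMPLIFY at R (target: (3+4)): (((7*a)*(5+(2+x)))*(3+4)) -> (((7*a)*(5+(2+x)))*7)
Apply DISTRIBUTE at L (target: ((7*a)*(5+(2+x)))): (((7*a)*(5+(2+x)))*7) -> ((((7*a)*5)+((7*a)*(2+x)))*7)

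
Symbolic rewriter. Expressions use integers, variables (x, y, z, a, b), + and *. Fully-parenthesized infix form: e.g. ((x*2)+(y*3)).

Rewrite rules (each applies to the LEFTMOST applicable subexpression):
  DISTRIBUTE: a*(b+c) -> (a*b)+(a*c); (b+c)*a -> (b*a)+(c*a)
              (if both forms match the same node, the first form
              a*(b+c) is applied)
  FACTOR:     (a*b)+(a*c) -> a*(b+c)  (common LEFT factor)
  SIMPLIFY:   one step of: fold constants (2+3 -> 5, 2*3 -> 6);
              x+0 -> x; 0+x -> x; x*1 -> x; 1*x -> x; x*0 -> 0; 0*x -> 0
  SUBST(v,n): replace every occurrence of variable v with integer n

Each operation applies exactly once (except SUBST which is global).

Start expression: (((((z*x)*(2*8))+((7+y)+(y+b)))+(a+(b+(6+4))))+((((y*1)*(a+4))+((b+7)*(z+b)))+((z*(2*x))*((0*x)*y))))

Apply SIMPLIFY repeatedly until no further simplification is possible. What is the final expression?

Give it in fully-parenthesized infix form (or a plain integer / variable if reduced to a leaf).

Answer: (((((z*x)*16)+((7+y)+(y+b)))+(a+(b+10)))+((y*(a+4))+((b+7)*(z+b))))

Derivation:
Start: (((((z*x)*(2*8))+((7+y)+(y+b)))+(a+(b+(6+4))))+((((y*1)*(a+4))+((b+7)*(z+b)))+((z*(2*x))*((0*x)*y))))
Step 1: at LLLR: (2*8) -> 16; overall: (((((z*x)*(2*8))+((7+y)+(y+b)))+(a+(b+(6+4))))+((((y*1)*(a+4))+((b+7)*(z+b)))+((z*(2*x))*((0*x)*y)))) -> (((((z*x)*16)+((7+y)+(y+b)))+(a+(b+(6+4))))+((((y*1)*(a+4))+((b+7)*(z+b)))+((z*(2*x))*((0*x)*y))))
Step 2: at LRRR: (6+4) -> 10; overall: (((((z*x)*16)+((7+y)+(y+b)))+(a+(b+(6+4))))+((((y*1)*(a+4))+((b+7)*(z+b)))+((z*(2*x))*((0*x)*y)))) -> (((((z*x)*16)+((7+y)+(y+b)))+(a+(b+10)))+((((y*1)*(a+4))+((b+7)*(z+b)))+((z*(2*x))*((0*x)*y))))
Step 3: at RLLL: (y*1) -> y; overall: (((((z*x)*16)+((7+y)+(y+b)))+(a+(b+10)))+((((y*1)*(a+4))+((b+7)*(z+b)))+((z*(2*x))*((0*x)*y)))) -> (((((z*x)*16)+((7+y)+(y+b)))+(a+(b+10)))+(((y*(a+4))+((b+7)*(z+b)))+((z*(2*x))*((0*x)*y))))
Step 4: at RRRL: (0*x) -> 0; overall: (((((z*x)*16)+((7+y)+(y+b)))+(a+(b+10)))+(((y*(a+4))+((b+7)*(z+b)))+((z*(2*x))*((0*x)*y)))) -> (((((z*x)*16)+((7+y)+(y+b)))+(a+(b+10)))+(((y*(a+4))+((b+7)*(z+b)))+((z*(2*x))*(0*y))))
Step 5: at RRR: (0*y) -> 0; overall: (((((z*x)*16)+((7+y)+(y+b)))+(a+(b+10)))+(((y*(a+4))+((b+7)*(z+b)))+((z*(2*x))*(0*y)))) -> (((((z*x)*16)+((7+y)+(y+b)))+(a+(b+10)))+(((y*(a+4))+((b+7)*(z+b)))+((z*(2*x))*0)))
Step 6: at RR: ((z*(2*x))*0) -> 0; overall: (((((z*x)*16)+((7+y)+(y+b)))+(a+(b+10)))+(((y*(a+4))+((b+7)*(z+b)))+((z*(2*x))*0))) -> (((((z*x)*16)+((7+y)+(y+b)))+(a+(b+10)))+(((y*(a+4))+((b+7)*(z+b)))+0))
Step 7: at R: (((y*(a+4))+((b+7)*(z+b)))+0) -> ((y*(a+4))+((b+7)*(z+b))); overall: (((((z*x)*16)+((7+y)+(y+b)))+(a+(b+10)))+(((y*(a+4))+((b+7)*(z+b)))+0)) -> (((((z*x)*16)+((7+y)+(y+b)))+(a+(b+10)))+((y*(a+4))+((b+7)*(z+b))))
Fixed point: (((((z*x)*16)+((7+y)+(y+b)))+(a+(b+10)))+((y*(a+4))+((b+7)*(z+b))))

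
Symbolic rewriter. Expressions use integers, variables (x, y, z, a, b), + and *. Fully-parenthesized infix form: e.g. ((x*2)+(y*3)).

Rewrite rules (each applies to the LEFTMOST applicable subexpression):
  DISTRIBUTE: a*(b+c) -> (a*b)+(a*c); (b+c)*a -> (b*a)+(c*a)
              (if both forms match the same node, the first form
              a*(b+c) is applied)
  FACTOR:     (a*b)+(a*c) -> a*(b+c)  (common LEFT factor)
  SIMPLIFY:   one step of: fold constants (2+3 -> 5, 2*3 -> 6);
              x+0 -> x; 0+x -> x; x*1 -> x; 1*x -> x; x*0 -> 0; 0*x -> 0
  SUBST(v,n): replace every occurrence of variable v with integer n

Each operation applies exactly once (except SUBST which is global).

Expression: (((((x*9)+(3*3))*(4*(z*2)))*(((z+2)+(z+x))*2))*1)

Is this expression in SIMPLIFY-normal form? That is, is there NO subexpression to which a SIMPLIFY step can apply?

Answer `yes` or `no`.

Expression: (((((x*9)+(3*3))*(4*(z*2)))*(((z+2)+(z+x))*2))*1)
Scanning for simplifiable subexpressions (pre-order)...
  at root: (((((x*9)+(3*3))*(4*(z*2)))*(((z+2)+(z+x))*2))*1) (SIMPLIFIABLE)
  at L: ((((x*9)+(3*3))*(4*(z*2)))*(((z+2)+(z+x))*2)) (not simplifiable)
  at LL: (((x*9)+(3*3))*(4*(z*2))) (not simplifiable)
  at LLL: ((x*9)+(3*3)) (not simplifiable)
  at LLLL: (x*9) (not simplifiable)
  at LLLR: (3*3) (SIMPLIFIABLE)
  at LLR: (4*(z*2)) (not simplifiable)
  at LLRR: (z*2) (not simplifiable)
  at LR: (((z+2)+(z+x))*2) (not simplifiable)
  at LRL: ((z+2)+(z+x)) (not simplifiable)
  at LRLL: (z+2) (not simplifiable)
  at LRLR: (z+x) (not simplifiable)
Found simplifiable subexpr at path root: (((((x*9)+(3*3))*(4*(z*2)))*(((z+2)+(z+x))*2))*1)
One SIMPLIFY step would give: ((((x*9)+(3*3))*(4*(z*2)))*(((z+2)+(z+x))*2))
-> NOT in normal form.

Answer: no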